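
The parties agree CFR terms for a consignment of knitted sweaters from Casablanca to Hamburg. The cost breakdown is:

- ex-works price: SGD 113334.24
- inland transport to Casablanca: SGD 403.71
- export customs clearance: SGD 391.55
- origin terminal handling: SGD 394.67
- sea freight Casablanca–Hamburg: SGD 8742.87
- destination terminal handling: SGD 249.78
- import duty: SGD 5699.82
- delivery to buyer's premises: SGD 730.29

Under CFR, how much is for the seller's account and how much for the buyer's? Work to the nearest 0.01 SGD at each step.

Seller: SGD 123267.04; buyer: SGD 6679.89

CFR: the seller pays costs through ocean freight to the destination port, but not insurance.
Seller's account: goods 113334.24 + inland to port 403.71 + export clearance 391.55 + origin terminal 394.67 + freight 8742.87 = 123267.04
Buyer's account: destination terminal 249.78 + duty 5699.82 + delivery 730.29 = 6679.89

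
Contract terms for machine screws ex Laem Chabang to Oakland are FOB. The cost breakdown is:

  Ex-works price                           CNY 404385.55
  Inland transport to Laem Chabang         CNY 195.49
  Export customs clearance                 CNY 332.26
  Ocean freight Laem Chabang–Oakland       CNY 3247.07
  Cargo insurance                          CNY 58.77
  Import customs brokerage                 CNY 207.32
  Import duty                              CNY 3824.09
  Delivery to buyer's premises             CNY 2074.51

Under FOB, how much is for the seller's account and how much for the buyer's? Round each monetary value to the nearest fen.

Seller: CNY 404913.30; buyer: CNY 9411.76

FOB: the seller bears costs until goods are on board at the origin port; the buyer bears freight, insurance and all costs thereafter.
Seller's account: goods 404385.55 + inland to port 195.49 + export clearance 332.26 = 404913.30
Buyer's account: freight 3247.07 + insurance 58.77 + brokerage 207.32 + duty 3824.09 + delivery 2074.51 = 9411.76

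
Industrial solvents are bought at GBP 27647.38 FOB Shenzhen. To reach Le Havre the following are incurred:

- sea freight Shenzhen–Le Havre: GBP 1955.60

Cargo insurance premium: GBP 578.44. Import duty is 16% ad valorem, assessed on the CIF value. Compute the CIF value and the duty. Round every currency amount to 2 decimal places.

CIF value: GBP 30181.42; import duty: GBP 4829.03

CIF = FOB price + freight + insurance
CIF = 27647.38 + 1955.60 + 578.44 = 30181.42
Import duty = 30181.42 × 16% = 4829.03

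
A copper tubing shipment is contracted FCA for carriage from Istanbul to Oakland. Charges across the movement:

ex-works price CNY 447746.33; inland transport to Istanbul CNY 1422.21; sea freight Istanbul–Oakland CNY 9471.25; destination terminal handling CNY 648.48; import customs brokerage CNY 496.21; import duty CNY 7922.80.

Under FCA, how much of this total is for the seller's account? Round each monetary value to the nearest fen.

FCA: the seller delivers export-cleared goods to the carrier; the buyer bears costs from that point.
Seller's account: goods 447746.33 + inland to port 1422.21 = 449168.54
Buyer's account: freight 9471.25 + destination terminal 648.48 + brokerage 496.21 + duty 7922.80 = 18538.74

Seller's account: CNY 449168.54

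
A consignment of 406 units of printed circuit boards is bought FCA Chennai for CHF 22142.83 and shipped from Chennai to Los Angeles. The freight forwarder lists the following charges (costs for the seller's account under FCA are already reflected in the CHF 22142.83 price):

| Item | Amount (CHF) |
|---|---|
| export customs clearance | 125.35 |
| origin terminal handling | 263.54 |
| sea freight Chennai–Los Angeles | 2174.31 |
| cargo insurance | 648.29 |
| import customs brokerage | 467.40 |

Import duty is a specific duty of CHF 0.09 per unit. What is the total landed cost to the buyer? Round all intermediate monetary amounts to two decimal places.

FCA: the seller delivers export-cleared goods to the carrier; the buyer bears costs from that point.
Already in the invoice (seller's account under FCA): export clearance — exclude.
CIF value = FCA price + origin terminal + freight + insurance = 22142.83 + 263.54 + 2174.31 + 648.29 = 25228.97
Import duty = 406 × 0.09 = 36.54
Buyer bears: origin terminal 263.54 + freight 2174.31 + insurance 648.29 + brokerage 467.40 + duty 36.54 = 3590.08
Landed cost = invoice 22142.83 + 3590.08 = 25732.91

Total landed cost: CHF 25732.91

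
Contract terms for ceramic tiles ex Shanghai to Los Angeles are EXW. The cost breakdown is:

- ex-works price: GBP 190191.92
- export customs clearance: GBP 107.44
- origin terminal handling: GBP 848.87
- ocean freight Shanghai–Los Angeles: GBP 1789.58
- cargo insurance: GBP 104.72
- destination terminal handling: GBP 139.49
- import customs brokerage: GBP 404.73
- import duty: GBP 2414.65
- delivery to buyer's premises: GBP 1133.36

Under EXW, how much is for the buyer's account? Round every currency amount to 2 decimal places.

Buyer's account: GBP 6942.84

EXW: the seller makes goods available at their premises; the buyer bears all onward costs.
Seller's account: goods 190191.92 = 190191.92
Buyer's account: export clearance 107.44 + origin terminal 848.87 + freight 1789.58 + insurance 104.72 + destination terminal 139.49 + brokerage 404.73 + duty 2414.65 + delivery 1133.36 = 6942.84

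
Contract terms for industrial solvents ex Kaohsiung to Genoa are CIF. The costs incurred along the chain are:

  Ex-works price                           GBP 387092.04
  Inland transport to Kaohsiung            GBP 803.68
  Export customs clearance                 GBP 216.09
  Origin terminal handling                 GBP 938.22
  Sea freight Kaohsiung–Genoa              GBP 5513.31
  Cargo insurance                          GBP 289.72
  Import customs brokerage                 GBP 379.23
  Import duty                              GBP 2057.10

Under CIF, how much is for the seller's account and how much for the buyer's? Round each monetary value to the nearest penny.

CIF: the seller pays costs through ocean freight and marine insurance to the destination port.
Seller's account: goods 387092.04 + inland to port 803.68 + export clearance 216.09 + origin terminal 938.22 + freight 5513.31 + insurance 289.72 = 394853.06
Buyer's account: brokerage 379.23 + duty 2057.10 = 2436.33

Seller: GBP 394853.06; buyer: GBP 2436.33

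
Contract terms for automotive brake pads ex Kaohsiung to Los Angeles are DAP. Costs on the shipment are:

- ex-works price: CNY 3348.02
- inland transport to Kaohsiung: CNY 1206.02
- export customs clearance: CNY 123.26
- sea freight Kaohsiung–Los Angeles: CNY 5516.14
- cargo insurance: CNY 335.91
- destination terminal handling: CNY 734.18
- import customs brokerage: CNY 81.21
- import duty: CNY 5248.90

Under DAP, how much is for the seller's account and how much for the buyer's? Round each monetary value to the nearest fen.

DAP: the seller bears all costs to the named destination except import duty and clearance.
Seller's account: goods 3348.02 + inland to port 1206.02 + export clearance 123.26 + freight 5516.14 + insurance 335.91 + destination terminal 734.18 = 11263.53
Buyer's account: brokerage 81.21 + duty 5248.90 = 5330.11

Seller: CNY 11263.53; buyer: CNY 5330.11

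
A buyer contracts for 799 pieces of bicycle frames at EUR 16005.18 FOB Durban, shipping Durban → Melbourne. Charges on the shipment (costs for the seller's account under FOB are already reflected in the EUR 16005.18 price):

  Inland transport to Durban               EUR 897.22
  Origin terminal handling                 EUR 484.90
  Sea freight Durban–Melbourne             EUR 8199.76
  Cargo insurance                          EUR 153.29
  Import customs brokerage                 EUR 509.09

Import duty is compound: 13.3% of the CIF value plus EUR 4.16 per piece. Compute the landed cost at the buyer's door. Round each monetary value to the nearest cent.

Total landed cost: EUR 31430.80

FOB: the seller bears costs until goods are on board at the origin port; the buyer bears freight, insurance and all costs thereafter.
Already in the invoice (seller's account under FOB): inland to port, origin terminal — exclude.
CIF value = FOB price + freight + insurance = 16005.18 + 8199.76 + 153.29 = 24358.23
Ad valorem component: 24358.23 × 13.3% = 3239.64
Specific component: 799 × 4.16 = 3323.84
Import duty = 3239.64 + 3323.84 = 6563.48
Buyer bears: freight 8199.76 + insurance 153.29 + brokerage 509.09 + duty 6563.48 = 15425.62
Landed cost = invoice 16005.18 + 15425.62 = 31430.80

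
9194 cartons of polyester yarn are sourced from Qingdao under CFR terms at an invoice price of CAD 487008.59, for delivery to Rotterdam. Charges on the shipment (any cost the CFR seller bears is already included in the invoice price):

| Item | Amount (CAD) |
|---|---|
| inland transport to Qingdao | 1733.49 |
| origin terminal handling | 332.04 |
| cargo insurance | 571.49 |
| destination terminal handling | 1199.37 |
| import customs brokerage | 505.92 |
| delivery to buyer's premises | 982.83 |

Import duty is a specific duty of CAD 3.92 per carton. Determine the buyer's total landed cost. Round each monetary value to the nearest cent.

Total landed cost: CAD 526308.68

CFR: the seller pays costs through ocean freight to the destination port, but not insurance.
Already in the invoice (seller's account under CFR): inland to port, origin terminal — exclude.
CIF value = CFR price + insurance = 487008.59 + 571.49 = 487580.08
Import duty = 9194 × 3.92 = 36040.48
Buyer bears: insurance 571.49 + destination terminal 1199.37 + brokerage 505.92 + delivery 982.83 + duty 36040.48 = 39300.09
Landed cost = invoice 487008.59 + 39300.09 = 526308.68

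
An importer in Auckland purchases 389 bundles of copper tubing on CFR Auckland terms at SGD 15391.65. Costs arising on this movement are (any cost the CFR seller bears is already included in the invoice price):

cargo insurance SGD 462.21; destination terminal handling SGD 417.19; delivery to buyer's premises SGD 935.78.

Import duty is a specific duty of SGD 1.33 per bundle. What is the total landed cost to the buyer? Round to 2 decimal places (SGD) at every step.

CFR: the seller pays costs through ocean freight to the destination port, but not insurance.
CIF value = CFR price + insurance = 15391.65 + 462.21 = 15853.86
Import duty = 389 × 1.33 = 517.37
Buyer bears: insurance 462.21 + destination terminal 417.19 + delivery 935.78 + duty 517.37 = 2332.55
Landed cost = invoice 15391.65 + 2332.55 = 17724.20

Total landed cost: SGD 17724.20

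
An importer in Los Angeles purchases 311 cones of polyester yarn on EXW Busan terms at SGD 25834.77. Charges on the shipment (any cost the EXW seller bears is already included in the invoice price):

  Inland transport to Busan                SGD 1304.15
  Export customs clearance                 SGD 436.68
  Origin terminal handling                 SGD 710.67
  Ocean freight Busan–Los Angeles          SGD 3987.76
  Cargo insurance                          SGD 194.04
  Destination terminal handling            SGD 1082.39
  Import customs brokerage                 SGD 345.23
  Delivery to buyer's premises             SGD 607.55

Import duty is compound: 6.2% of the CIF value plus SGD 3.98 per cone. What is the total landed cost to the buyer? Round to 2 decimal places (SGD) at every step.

Total landed cost: SGD 37754.04

EXW: the seller makes goods available at their premises; the buyer bears all onward costs.
CIF value = EXW price + inland to port + export clearance + origin terminal + freight + insurance = 25834.77 + 1304.15 + 436.68 + 710.67 + 3987.76 + 194.04 = 32468.07
Ad valorem component: 32468.07 × 6.2% = 2013.02
Specific component: 311 × 3.98 = 1237.78
Import duty = 2013.02 + 1237.78 = 3250.80
Buyer bears: inland to port 1304.15 + export clearance 436.68 + origin terminal 710.67 + freight 3987.76 + insurance 194.04 + destination terminal 1082.39 + brokerage 345.23 + delivery 607.55 + duty 3250.80 = 11919.27
Landed cost = invoice 25834.77 + 11919.27 = 37754.04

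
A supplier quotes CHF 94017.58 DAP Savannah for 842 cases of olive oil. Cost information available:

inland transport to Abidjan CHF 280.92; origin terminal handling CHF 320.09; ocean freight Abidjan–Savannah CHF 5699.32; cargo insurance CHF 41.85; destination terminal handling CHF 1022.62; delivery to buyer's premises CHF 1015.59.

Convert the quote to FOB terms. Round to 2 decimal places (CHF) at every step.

FOB price: CHF 86238.20

Not relevant to the conversion: origin terminal, inland to port — on the seller under both DAP and FOB; already in the DAP price and stays in the FOB price.
From DAP to FOB, the seller no longer bears: freight, insurance, destination terminal, delivery.
FOB price = 94017.58 − 5699.32 − 41.85 − 1022.62 − 1015.59 = 86238.20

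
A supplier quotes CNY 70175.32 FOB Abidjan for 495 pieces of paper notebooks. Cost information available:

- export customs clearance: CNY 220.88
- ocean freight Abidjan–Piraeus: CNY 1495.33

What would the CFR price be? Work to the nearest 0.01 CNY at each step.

CFR price: CNY 71670.65

Not relevant to the conversion: export clearance — on the seller under both FOB and CFR; already in the FOB price and stays in the CFR price.
From FOB to CFR, the seller additionally bears: freight.
CFR price = 70175.32 + 1495.33 = 71670.65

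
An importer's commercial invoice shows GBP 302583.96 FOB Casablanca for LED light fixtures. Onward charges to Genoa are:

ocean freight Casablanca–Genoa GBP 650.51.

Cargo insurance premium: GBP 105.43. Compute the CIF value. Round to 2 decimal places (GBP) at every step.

CIF = FOB price + freight + insurance
CIF = 302583.96 + 650.51 + 105.43 = 303339.90

CIF value: GBP 303339.90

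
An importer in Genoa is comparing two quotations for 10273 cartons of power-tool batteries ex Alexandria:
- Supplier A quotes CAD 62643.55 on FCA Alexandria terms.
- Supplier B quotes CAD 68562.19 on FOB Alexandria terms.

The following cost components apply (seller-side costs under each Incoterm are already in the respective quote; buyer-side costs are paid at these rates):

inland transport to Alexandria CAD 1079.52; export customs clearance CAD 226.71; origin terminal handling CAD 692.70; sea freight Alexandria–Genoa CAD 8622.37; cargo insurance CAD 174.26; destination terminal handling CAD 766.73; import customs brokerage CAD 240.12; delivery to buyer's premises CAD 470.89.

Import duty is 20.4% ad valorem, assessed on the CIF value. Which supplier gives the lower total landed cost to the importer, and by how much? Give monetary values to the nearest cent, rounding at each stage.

Supplier A is cheaper by CAD 6292.03

Supplier A (FCA):
CIF value = FCA price + origin terminal + freight + insurance = 62643.55 + 692.70 + 8622.37 + 174.26 = 72132.88
Import duty = 72132.88 × 20.4% = 14715.11
Buyer bears (A): 692.70 + 8622.37 + 174.26 + 766.73 + 240.12 + 470.89 = 10967.07
Landed cost (A) = invoice 62643.55 + 10967.07 + duty 14715.11 = 88325.73
Supplier B (FOB):
CIF value = FOB price + freight + insurance = 68562.19 + 8622.37 + 174.26 = 77358.82
Import duty = 77358.82 × 20.4% = 15781.20
Buyer bears (B): 8622.37 + 174.26 + 766.73 + 240.12 + 470.89 = 10274.37
Landed cost (B) = invoice 68562.19 + 10274.37 + duty 15781.20 = 94617.76
Difference = |88325.73 − 94617.76| = 6292.03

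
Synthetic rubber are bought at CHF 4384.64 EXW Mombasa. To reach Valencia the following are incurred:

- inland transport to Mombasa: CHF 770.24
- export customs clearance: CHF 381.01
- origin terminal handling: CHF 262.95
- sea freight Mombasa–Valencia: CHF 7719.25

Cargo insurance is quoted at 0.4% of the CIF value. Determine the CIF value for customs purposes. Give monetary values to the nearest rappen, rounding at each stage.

Let C be the CIF value. C = EXW price + pre-shipment costs + freight + 0.4% × C
C − 0.4% × C = 4384.64 + 770.24 + 381.01 + 262.95 + 7719.25
0.996 × C = 13518.09
C = 13518.09 / 0.996 = 13572.38
Insurance premium = 0.4% × 13572.38 = 54.29

CIF value: CHF 13572.38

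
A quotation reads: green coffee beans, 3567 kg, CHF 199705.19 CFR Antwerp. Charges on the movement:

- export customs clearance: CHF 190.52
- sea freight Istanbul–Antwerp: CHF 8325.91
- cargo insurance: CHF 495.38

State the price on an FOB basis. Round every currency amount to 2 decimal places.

Not relevant to the conversion: export clearance — on the seller under both CFR and FOB; already in the CFR price and stays in the FOB price. insurance — on the buyer under both terms; not part of either seller's price.
From CFR to FOB, the seller no longer bears: freight.
FOB price = 199705.19 − 8325.91 = 191379.28

FOB price: CHF 191379.28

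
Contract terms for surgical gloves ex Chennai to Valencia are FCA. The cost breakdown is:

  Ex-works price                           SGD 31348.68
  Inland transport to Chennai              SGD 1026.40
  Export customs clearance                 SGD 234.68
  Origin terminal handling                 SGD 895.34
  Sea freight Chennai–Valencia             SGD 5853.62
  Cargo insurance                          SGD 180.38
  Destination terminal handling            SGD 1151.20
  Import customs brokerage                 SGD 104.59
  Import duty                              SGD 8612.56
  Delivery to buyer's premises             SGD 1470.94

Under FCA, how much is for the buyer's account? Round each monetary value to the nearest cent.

FCA: the seller delivers export-cleared goods to the carrier; the buyer bears costs from that point.
Seller's account: goods 31348.68 + inland to port 1026.40 + export clearance 234.68 = 32609.76
Buyer's account: origin terminal 895.34 + freight 5853.62 + insurance 180.38 + destination terminal 1151.20 + brokerage 104.59 + duty 8612.56 + delivery 1470.94 = 18268.63

Buyer's account: SGD 18268.63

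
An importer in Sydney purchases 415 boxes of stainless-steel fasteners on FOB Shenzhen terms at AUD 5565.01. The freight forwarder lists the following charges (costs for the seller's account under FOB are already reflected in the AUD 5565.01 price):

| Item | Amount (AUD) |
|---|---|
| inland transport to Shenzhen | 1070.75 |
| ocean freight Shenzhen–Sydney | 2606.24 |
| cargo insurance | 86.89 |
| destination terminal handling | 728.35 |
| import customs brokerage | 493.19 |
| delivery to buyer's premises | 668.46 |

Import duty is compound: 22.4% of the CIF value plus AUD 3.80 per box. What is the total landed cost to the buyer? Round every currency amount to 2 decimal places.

Total landed cost: AUD 13574.96

FOB: the seller bears costs until goods are on board at the origin port; the buyer bears freight, insurance and all costs thereafter.
Already in the invoice (seller's account under FOB): inland to port — exclude.
CIF value = FOB price + freight + insurance = 5565.01 + 2606.24 + 86.89 = 8258.14
Ad valorem component: 8258.14 × 22.4% = 1849.82
Specific component: 415 × 3.80 = 1577.00
Import duty = 1849.82 + 1577.00 = 3426.82
Buyer bears: freight 2606.24 + insurance 86.89 + destination terminal 728.35 + brokerage 493.19 + delivery 668.46 + duty 3426.82 = 8009.95
Landed cost = invoice 5565.01 + 8009.95 = 13574.96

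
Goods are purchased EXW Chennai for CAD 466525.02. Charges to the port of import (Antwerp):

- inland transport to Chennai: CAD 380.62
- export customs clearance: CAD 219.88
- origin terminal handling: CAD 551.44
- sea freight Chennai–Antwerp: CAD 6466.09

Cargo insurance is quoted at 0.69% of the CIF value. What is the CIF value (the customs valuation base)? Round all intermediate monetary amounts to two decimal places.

Let C be the CIF value. C = EXW price + pre-shipment costs + freight + 0.69% × C
C − 0.69% × C = 466525.02 + 380.62 + 219.88 + 551.44 + 6466.09
0.9931 × C = 474143.05
C = 474143.05 / 0.9931 = 477437.37
Insurance premium = 0.69% × 477437.37 = 3294.32

CIF value: CAD 477437.37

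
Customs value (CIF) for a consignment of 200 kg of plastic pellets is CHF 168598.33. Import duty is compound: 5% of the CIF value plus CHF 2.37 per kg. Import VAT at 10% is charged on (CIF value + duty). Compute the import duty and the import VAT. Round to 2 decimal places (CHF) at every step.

Ad valorem component: 168598.33 × 5% = 8429.92
Specific component: 200 × 2.37 = 474.00
Import duty = 8429.92 + 474.00 = 8903.92
VAT base = CIF + duty = 168598.33 + 8903.92 = 177502.25
Import VAT = 177502.25 × 10% = 17750.23

Import duty: CHF 8903.92; import VAT: CHF 17750.23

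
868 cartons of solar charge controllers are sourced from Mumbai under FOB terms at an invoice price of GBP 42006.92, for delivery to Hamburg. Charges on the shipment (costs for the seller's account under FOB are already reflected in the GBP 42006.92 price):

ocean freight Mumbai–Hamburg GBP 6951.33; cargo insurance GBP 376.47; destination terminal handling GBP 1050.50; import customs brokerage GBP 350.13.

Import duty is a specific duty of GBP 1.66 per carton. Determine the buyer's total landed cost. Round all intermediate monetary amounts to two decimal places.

Total landed cost: GBP 52176.23

FOB: the seller bears costs until goods are on board at the origin port; the buyer bears freight, insurance and all costs thereafter.
CIF value = FOB price + freight + insurance = 42006.92 + 6951.33 + 376.47 = 49334.72
Import duty = 868 × 1.66 = 1440.88
Buyer bears: freight 6951.33 + insurance 376.47 + destination terminal 1050.50 + brokerage 350.13 + duty 1440.88 = 10169.31
Landed cost = invoice 42006.92 + 10169.31 = 52176.23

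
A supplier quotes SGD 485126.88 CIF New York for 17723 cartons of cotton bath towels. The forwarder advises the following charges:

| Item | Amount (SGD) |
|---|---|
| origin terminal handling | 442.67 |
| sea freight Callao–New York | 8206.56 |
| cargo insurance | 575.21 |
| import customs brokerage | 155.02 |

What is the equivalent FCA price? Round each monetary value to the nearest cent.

Not relevant to the conversion: brokerage — on the buyer under both terms; not part of either seller's price.
From CIF to FCA, the seller no longer bears: origin terminal, freight, insurance.
FCA price = 485126.88 − 442.67 − 8206.56 − 575.21 = 475902.44

FCA price: SGD 475902.44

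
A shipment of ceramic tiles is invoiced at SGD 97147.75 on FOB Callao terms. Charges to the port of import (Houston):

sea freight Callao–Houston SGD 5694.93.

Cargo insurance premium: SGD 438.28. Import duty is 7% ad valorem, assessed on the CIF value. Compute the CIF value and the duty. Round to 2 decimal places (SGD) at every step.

CIF = FOB price + freight + insurance
CIF = 97147.75 + 5694.93 + 438.28 = 103280.96
Import duty = 103280.96 × 7% = 7229.67

CIF value: SGD 103280.96; import duty: SGD 7229.67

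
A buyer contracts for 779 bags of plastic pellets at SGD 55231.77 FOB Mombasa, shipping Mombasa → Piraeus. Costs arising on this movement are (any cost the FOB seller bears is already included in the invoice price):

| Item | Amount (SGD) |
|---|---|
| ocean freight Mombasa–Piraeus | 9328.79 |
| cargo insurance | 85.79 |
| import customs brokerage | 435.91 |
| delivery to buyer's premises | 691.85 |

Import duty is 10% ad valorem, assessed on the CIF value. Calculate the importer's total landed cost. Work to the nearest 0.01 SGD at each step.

FOB: the seller bears costs until goods are on board at the origin port; the buyer bears freight, insurance and all costs thereafter.
CIF value = FOB price + freight + insurance = 55231.77 + 9328.79 + 85.79 = 64646.35
Import duty = 64646.35 × 10% = 6464.64
Buyer bears: freight 9328.79 + insurance 85.79 + brokerage 435.91 + delivery 691.85 + duty 6464.64 = 17006.98
Landed cost = invoice 55231.77 + 17006.98 = 72238.75

Total landed cost: SGD 72238.75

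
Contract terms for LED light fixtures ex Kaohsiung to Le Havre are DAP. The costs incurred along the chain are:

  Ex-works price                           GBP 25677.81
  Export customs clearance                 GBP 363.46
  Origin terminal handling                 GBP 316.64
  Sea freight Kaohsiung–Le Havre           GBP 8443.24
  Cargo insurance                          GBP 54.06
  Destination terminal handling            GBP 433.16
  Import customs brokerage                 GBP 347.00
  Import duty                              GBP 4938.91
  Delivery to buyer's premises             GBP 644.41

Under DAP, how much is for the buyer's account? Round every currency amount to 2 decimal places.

DAP: the seller bears all costs to the named destination except import duty and clearance.
Seller's account: goods 25677.81 + export clearance 363.46 + origin terminal 316.64 + freight 8443.24 + insurance 54.06 + destination terminal 433.16 + delivery 644.41 = 35932.78
Buyer's account: brokerage 347.00 + duty 4938.91 = 5285.91

Buyer's account: GBP 5285.91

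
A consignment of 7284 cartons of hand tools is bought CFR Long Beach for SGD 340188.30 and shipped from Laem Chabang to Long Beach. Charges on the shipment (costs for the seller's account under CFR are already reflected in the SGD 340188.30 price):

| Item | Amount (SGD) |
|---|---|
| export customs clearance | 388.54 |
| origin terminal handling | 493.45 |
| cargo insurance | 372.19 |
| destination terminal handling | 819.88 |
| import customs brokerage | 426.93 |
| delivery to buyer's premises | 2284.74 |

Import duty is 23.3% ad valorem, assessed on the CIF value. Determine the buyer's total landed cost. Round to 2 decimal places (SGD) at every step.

Total landed cost: SGD 423442.63

CFR: the seller pays costs through ocean freight to the destination port, but not insurance.
Already in the invoice (seller's account under CFR): export clearance, origin terminal — exclude.
CIF value = CFR price + insurance = 340188.30 + 372.19 = 340560.49
Import duty = 340560.49 × 23.3% = 79350.59
Buyer bears: insurance 372.19 + destination terminal 819.88 + brokerage 426.93 + delivery 2284.74 + duty 79350.59 = 83254.33
Landed cost = invoice 340188.30 + 83254.33 = 423442.63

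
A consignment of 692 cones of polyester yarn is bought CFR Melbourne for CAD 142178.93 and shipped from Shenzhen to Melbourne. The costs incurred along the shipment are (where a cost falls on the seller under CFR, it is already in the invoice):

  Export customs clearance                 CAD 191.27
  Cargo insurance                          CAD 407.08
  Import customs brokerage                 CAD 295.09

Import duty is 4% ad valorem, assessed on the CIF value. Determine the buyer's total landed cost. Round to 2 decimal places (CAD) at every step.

CFR: the seller pays costs through ocean freight to the destination port, but not insurance.
Already in the invoice (seller's account under CFR): export clearance — exclude.
CIF value = CFR price + insurance = 142178.93 + 407.08 = 142586.01
Import duty = 142586.01 × 4% = 5703.44
Buyer bears: insurance 407.08 + brokerage 295.09 + duty 5703.44 = 6405.61
Landed cost = invoice 142178.93 + 6405.61 = 148584.54

Total landed cost: CAD 148584.54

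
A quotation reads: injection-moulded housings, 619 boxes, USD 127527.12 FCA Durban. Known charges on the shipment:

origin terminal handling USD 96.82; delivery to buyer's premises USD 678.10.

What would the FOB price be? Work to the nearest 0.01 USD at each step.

FOB price: USD 127623.94

Not relevant to the conversion: delivery — on the buyer under both terms; not part of either seller's price.
From FCA to FOB, the seller additionally bears: origin terminal.
FOB price = 127527.12 + 96.82 = 127623.94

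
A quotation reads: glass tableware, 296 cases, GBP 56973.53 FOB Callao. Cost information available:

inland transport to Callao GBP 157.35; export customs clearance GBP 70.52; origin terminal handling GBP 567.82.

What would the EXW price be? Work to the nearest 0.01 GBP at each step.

From FOB to EXW, the seller no longer bears: inland to port, export clearance, origin terminal.
EXW price = 56973.53 − 157.35 − 70.52 − 567.82 = 56177.84

EXW price: GBP 56177.84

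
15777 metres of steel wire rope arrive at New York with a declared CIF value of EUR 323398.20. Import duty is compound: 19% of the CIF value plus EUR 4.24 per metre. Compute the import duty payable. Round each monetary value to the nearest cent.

Import duty: EUR 128340.14

Ad valorem component: 323398.20 × 19% = 61445.66
Specific component: 15777 × 4.24 = 66894.48
Import duty = 61445.66 + 66894.48 = 128340.14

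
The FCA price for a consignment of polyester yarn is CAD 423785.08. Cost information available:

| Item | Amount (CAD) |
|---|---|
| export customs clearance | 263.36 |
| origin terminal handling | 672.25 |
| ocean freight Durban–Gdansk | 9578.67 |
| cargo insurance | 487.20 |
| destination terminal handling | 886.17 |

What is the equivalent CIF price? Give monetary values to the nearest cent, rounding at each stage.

Not relevant to the conversion: export clearance — on the seller under both FCA and CIF; already in the FCA price and stays in the CIF price. destination terminal — on the buyer under both terms; not part of either seller's price.
From FCA to CIF, the seller additionally bears: origin terminal, freight, insurance.
CIF price = 423785.08 + 672.25 + 9578.67 + 487.20 = 434523.20

CIF price: CAD 434523.20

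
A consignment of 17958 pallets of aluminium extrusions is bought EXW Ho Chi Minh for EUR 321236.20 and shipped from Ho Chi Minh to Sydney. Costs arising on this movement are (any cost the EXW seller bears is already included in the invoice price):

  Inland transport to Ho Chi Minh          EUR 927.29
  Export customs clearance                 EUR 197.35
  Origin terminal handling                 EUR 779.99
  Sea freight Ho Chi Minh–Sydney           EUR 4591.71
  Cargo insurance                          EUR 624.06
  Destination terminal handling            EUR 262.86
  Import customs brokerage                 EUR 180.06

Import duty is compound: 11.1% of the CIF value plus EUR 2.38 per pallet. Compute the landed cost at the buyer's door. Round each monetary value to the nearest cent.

Total landed cost: EUR 407987.14

EXW: the seller makes goods available at their premises; the buyer bears all onward costs.
CIF value = EXW price + inland to port + export clearance + origin terminal + freight + insurance = 321236.20 + 927.29 + 197.35 + 779.99 + 4591.71 + 624.06 = 328356.60
Ad valorem component: 328356.60 × 11.1% = 36447.58
Specific component: 17958 × 2.38 = 42740.04
Import duty = 36447.58 + 42740.04 = 79187.62
Buyer bears: inland to port 927.29 + export clearance 197.35 + origin terminal 779.99 + freight 4591.71 + insurance 624.06 + destination terminal 262.86 + brokerage 180.06 + duty 79187.62 = 86750.94
Landed cost = invoice 321236.20 + 86750.94 = 407987.14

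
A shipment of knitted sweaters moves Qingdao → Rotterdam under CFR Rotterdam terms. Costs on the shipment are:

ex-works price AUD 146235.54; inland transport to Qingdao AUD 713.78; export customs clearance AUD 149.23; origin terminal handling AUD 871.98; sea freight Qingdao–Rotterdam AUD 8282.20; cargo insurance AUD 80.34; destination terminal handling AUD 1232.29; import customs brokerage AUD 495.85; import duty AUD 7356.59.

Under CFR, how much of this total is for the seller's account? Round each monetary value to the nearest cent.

CFR: the seller pays costs through ocean freight to the destination port, but not insurance.
Seller's account: goods 146235.54 + inland to port 713.78 + export clearance 149.23 + origin terminal 871.98 + freight 8282.20 = 156252.73
Buyer's account: insurance 80.34 + destination terminal 1232.29 + brokerage 495.85 + duty 7356.59 = 9165.07

Seller's account: AUD 156252.73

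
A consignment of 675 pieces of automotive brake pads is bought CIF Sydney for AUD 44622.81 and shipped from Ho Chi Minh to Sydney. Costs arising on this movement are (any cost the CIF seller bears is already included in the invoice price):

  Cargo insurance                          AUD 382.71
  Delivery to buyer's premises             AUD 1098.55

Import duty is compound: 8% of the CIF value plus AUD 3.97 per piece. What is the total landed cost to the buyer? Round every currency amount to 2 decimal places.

Total landed cost: AUD 51970.93

CIF: the seller pays costs through ocean freight and marine insurance to the destination port.
Already in the invoice (seller's account under CIF): insurance — exclude.
The CIF price already equals the CIF value: 44622.81
Ad valorem component: 44622.81 × 8% = 3569.82
Specific component: 675 × 3.97 = 2679.75
Import duty = 3569.82 + 2679.75 = 6249.57
Buyer bears: delivery 1098.55 + duty 6249.57 = 7348.12
Landed cost = invoice 44622.81 + 7348.12 = 51970.93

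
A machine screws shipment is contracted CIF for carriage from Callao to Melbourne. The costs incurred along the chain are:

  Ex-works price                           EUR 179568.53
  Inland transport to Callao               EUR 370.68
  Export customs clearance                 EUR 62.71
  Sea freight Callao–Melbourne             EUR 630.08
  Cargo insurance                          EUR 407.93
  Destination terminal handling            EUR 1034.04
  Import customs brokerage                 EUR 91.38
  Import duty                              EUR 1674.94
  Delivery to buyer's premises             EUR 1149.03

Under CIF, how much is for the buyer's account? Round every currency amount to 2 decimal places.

Buyer's account: EUR 3949.39

CIF: the seller pays costs through ocean freight and marine insurance to the destination port.
Seller's account: goods 179568.53 + inland to port 370.68 + export clearance 62.71 + freight 630.08 + insurance 407.93 = 181039.93
Buyer's account: destination terminal 1034.04 + brokerage 91.38 + duty 1674.94 + delivery 1149.03 = 3949.39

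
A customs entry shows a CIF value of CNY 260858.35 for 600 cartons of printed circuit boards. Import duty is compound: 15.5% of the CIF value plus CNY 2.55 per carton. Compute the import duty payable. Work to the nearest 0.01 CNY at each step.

Ad valorem component: 260858.35 × 15.5% = 40433.04
Specific component: 600 × 2.55 = 1530.00
Import duty = 40433.04 + 1530.00 = 41963.04

Import duty: CNY 41963.04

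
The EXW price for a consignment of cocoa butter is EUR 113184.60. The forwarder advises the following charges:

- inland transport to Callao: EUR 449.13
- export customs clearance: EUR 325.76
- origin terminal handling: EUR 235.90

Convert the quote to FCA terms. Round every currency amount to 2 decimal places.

FCA price: EUR 113959.49

Not relevant to the conversion: origin terminal — on the buyer under both terms; not part of either seller's price.
From EXW to FCA, the seller additionally bears: inland to port, export clearance.
FCA price = 113184.60 + 449.13 + 325.76 = 113959.49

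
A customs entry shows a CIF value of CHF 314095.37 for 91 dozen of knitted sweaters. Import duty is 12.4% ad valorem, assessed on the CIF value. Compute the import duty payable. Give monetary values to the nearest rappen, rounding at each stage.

Import duty = 314095.37 × 12.4% = 38947.83

Import duty: CHF 38947.83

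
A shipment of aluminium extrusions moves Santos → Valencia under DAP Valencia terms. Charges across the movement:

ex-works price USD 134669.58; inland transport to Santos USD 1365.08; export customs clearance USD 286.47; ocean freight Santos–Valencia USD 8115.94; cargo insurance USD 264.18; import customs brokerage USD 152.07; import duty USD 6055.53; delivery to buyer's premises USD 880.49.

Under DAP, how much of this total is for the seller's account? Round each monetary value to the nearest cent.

DAP: the seller bears all costs to the named destination except import duty and clearance.
Seller's account: goods 134669.58 + inland to port 1365.08 + export clearance 286.47 + freight 8115.94 + insurance 264.18 + delivery 880.49 = 145581.74
Buyer's account: brokerage 152.07 + duty 6055.53 = 6207.60

Seller's account: USD 145581.74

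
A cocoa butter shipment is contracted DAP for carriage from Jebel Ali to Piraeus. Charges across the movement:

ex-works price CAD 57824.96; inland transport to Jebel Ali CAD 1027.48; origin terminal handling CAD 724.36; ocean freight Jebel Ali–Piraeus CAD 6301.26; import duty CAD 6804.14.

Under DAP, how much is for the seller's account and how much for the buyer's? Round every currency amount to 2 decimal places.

DAP: the seller bears all costs to the named destination except import duty and clearance.
Seller's account: goods 57824.96 + inland to port 1027.48 + origin terminal 724.36 + freight 6301.26 = 65878.06
Buyer's account: duty 6804.14 = 6804.14

Seller: CAD 65878.06; buyer: CAD 6804.14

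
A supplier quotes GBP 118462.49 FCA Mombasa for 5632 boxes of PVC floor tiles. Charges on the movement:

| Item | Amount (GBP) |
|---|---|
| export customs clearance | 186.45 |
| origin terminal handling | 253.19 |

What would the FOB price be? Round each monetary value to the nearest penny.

Not relevant to the conversion: export clearance — on the seller under both FCA and FOB; already in the FCA price and stays in the FOB price.
From FCA to FOB, the seller additionally bears: origin terminal.
FOB price = 118462.49 + 253.19 = 118715.68

FOB price: GBP 118715.68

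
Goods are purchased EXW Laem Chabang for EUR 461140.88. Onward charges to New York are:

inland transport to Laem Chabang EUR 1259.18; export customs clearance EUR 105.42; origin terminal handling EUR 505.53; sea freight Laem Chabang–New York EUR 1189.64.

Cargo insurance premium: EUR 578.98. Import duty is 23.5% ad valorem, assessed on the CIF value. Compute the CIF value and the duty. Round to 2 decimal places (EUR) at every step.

CIF = EXW price + pre-shipment costs + freight + insurance
CIF = 461140.88 + 1259.18 + 105.42 + 505.53 + 1189.64 + 578.98 = 464779.63
Import duty = 464779.63 × 23.5% = 109223.21

CIF value: EUR 464779.63; import duty: EUR 109223.21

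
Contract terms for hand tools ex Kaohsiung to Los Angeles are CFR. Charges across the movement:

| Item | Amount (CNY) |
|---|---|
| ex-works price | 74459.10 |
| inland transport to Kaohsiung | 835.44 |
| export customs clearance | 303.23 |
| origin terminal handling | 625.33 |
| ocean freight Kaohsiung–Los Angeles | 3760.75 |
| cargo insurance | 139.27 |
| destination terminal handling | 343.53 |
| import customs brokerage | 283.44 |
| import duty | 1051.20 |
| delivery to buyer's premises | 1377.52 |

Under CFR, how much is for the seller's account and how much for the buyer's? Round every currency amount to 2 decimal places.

CFR: the seller pays costs through ocean freight to the destination port, but not insurance.
Seller's account: goods 74459.10 + inland to port 835.44 + export clearance 303.23 + origin terminal 625.33 + freight 3760.75 = 79983.85
Buyer's account: insurance 139.27 + destination terminal 343.53 + brokerage 283.44 + duty 1051.20 + delivery 1377.52 = 3194.96

Seller: CNY 79983.85; buyer: CNY 3194.96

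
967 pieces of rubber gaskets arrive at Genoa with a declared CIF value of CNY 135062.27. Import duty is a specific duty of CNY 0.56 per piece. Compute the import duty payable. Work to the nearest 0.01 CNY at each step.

Import duty: CNY 541.52

Import duty = 967 × 0.56 = 541.52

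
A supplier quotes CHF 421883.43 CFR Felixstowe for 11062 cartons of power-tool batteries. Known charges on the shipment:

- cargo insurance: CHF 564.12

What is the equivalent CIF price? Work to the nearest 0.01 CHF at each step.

From CFR to CIF, the seller additionally bears: insurance.
CIF price = 421883.43 + 564.12 = 422447.55

CIF price: CHF 422447.55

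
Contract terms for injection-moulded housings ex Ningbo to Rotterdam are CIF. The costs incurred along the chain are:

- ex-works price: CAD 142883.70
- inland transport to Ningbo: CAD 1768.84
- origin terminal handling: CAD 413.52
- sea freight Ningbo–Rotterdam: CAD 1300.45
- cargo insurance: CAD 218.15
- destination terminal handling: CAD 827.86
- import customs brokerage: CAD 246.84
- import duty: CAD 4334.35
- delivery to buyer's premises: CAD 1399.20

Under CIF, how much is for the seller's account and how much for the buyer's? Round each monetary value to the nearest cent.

Seller: CAD 146584.66; buyer: CAD 6808.25

CIF: the seller pays costs through ocean freight and marine insurance to the destination port.
Seller's account: goods 142883.70 + inland to port 1768.84 + origin terminal 413.52 + freight 1300.45 + insurance 218.15 = 146584.66
Buyer's account: destination terminal 827.86 + brokerage 246.84 + duty 4334.35 + delivery 1399.20 = 6808.25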